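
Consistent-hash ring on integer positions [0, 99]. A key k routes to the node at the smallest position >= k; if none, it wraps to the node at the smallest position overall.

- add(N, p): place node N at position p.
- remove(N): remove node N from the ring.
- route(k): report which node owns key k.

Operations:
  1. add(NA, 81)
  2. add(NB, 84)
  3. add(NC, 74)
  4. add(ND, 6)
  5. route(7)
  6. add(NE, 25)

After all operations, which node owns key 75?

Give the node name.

Op 1: add NA@81 -> ring=[81:NA]
Op 2: add NB@84 -> ring=[81:NA,84:NB]
Op 3: add NC@74 -> ring=[74:NC,81:NA,84:NB]
Op 4: add ND@6 -> ring=[6:ND,74:NC,81:NA,84:NB]
Op 5: route key 7: smallest pos >= 7 is 74 -> NC
Op 6: add NE@25 -> ring=[6:ND,25:NE,74:NC,81:NA,84:NB]
Final route key 75: smallest pos >= 75 is 81 -> NA

Answer: NA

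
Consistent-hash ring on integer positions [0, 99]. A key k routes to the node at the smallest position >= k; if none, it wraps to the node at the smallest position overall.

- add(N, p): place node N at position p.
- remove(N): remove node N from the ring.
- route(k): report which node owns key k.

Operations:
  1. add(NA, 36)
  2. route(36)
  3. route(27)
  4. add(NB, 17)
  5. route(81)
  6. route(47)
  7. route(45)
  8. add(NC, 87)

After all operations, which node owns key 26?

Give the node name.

Answer: NA

Derivation:
Op 1: add NA@36 -> ring=[36:NA]
Op 2: route key 36: smallest pos >= 36 is 36 -> NA
Op 3: route key 27: smallest pos >= 27 is 36 -> NA
Op 4: add NB@17 -> ring=[17:NB,36:NA]
Op 5: route key 81: none >= 81, wrap to smallest pos 17 -> NB
Op 6: route key 47: none >= 47, wrap to smallest pos 17 -> NB
Op 7: route key 45: none >= 45, wrap to smallest pos 17 -> NB
Op 8: add NC@87 -> ring=[17:NB,36:NA,87:NC]
Final route key 26: smallest pos >= 26 is 36 -> NA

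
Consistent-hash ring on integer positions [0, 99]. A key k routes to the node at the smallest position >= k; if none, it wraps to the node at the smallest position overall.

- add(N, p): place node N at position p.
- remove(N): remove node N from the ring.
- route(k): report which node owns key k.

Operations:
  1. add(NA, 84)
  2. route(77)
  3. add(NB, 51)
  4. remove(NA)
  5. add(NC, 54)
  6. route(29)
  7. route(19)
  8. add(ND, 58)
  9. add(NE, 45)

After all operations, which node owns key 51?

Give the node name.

Answer: NB

Derivation:
Op 1: add NA@84 -> ring=[84:NA]
Op 2: route key 77: smallest pos >= 77 is 84 -> NA
Op 3: add NB@51 -> ring=[51:NB,84:NA]
Op 4: remove NA -> ring=[51:NB]
Op 5: add NC@54 -> ring=[51:NB,54:NC]
Op 6: route key 29: smallest pos >= 29 is 51 -> NB
Op 7: route key 19: smallest pos >= 19 is 51 -> NB
Op 8: add ND@58 -> ring=[51:NB,54:NC,58:ND]
Op 9: add NE@45 -> ring=[45:NE,51:NB,54:NC,58:ND]
Final route key 51: smallest pos >= 51 is 51 -> NB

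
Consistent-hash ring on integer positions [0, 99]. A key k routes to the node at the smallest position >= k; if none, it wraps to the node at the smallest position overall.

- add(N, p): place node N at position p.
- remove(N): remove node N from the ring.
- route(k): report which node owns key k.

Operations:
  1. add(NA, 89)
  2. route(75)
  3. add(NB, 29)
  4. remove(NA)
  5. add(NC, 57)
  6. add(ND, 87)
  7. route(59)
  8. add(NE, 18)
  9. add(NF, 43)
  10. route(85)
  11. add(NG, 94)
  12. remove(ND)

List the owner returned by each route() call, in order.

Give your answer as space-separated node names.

Answer: NA ND ND

Derivation:
Op 1: add NA@89 -> ring=[89:NA]
Op 2: route key 75: smallest pos >= 75 is 89 -> NA
Op 3: add NB@29 -> ring=[29:NB,89:NA]
Op 4: remove NA -> ring=[29:NB]
Op 5: add NC@57 -> ring=[29:NB,57:NC]
Op 6: add ND@87 -> ring=[29:NB,57:NC,87:ND]
Op 7: route key 59: smallest pos >= 59 is 87 -> ND
Op 8: add NE@18 -> ring=[18:NE,29:NB,57:NC,87:ND]
Op 9: add NF@43 -> ring=[18:NE,29:NB,43:NF,57:NC,87:ND]
Op 10: route key 85: smallest pos >= 85 is 87 -> ND
Op 11: add NG@94 -> ring=[18:NE,29:NB,43:NF,57:NC,87:ND,94:NG]
Op 12: remove ND -> ring=[18:NE,29:NB,43:NF,57:NC,94:NG]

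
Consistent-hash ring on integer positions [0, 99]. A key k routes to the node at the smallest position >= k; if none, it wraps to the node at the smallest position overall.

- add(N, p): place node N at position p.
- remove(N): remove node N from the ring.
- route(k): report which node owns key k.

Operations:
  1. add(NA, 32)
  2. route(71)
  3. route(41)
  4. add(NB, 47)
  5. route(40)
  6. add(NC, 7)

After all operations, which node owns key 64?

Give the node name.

Answer: NC

Derivation:
Op 1: add NA@32 -> ring=[32:NA]
Op 2: route key 71: none >= 71, wrap to smallest pos 32 -> NA
Op 3: route key 41: none >= 41, wrap to smallest pos 32 -> NA
Op 4: add NB@47 -> ring=[32:NA,47:NB]
Op 5: route key 40: smallest pos >= 40 is 47 -> NB
Op 6: add NC@7 -> ring=[7:NC,32:NA,47:NB]
Final route key 64: none >= 64, wrap to smallest pos 7 -> NC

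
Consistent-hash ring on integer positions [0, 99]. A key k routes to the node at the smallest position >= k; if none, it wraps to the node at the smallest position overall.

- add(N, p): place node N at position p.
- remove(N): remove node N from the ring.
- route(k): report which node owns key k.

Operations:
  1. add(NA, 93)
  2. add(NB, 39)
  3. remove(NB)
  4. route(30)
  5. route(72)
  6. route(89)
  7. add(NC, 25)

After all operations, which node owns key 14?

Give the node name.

Answer: NC

Derivation:
Op 1: add NA@93 -> ring=[93:NA]
Op 2: add NB@39 -> ring=[39:NB,93:NA]
Op 3: remove NB -> ring=[93:NA]
Op 4: route key 30: smallest pos >= 30 is 93 -> NA
Op 5: route key 72: smallest pos >= 72 is 93 -> NA
Op 6: route key 89: smallest pos >= 89 is 93 -> NA
Op 7: add NC@25 -> ring=[25:NC,93:NA]
Final route key 14: smallest pos >= 14 is 25 -> NC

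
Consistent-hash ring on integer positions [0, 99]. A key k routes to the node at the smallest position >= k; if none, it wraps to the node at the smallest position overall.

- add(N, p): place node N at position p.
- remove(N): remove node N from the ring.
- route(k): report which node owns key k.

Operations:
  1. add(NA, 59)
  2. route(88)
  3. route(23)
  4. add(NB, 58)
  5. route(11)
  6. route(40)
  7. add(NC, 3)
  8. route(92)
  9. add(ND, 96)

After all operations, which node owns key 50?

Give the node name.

Op 1: add NA@59 -> ring=[59:NA]
Op 2: route key 88: none >= 88, wrap to smallest pos 59 -> NA
Op 3: route key 23: smallest pos >= 23 is 59 -> NA
Op 4: add NB@58 -> ring=[58:NB,59:NA]
Op 5: route key 11: smallest pos >= 11 is 58 -> NB
Op 6: route key 40: smallest pos >= 40 is 58 -> NB
Op 7: add NC@3 -> ring=[3:NC,58:NB,59:NA]
Op 8: route key 92: none >= 92, wrap to smallest pos 3 -> NC
Op 9: add ND@96 -> ring=[3:NC,58:NB,59:NA,96:ND]
Final route key 50: smallest pos >= 50 is 58 -> NB

Answer: NB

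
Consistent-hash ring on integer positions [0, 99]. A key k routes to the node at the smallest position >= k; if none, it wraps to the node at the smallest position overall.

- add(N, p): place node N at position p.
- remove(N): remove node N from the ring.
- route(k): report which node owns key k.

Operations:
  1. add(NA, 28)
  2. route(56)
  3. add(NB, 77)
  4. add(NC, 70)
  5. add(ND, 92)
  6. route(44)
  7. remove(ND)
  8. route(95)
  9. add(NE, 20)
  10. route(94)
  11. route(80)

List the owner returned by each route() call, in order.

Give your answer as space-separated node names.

Op 1: add NA@28 -> ring=[28:NA]
Op 2: route key 56: none >= 56, wrap to smallest pos 28 -> NA
Op 3: add NB@77 -> ring=[28:NA,77:NB]
Op 4: add NC@70 -> ring=[28:NA,70:NC,77:NB]
Op 5: add ND@92 -> ring=[28:NA,70:NC,77:NB,92:ND]
Op 6: route key 44: smallest pos >= 44 is 70 -> NC
Op 7: remove ND -> ring=[28:NA,70:NC,77:NB]
Op 8: route key 95: none >= 95, wrap to smallest pos 28 -> NA
Op 9: add NE@20 -> ring=[20:NE,28:NA,70:NC,77:NB]
Op 10: route key 94: none >= 94, wrap to smallest pos 20 -> NE
Op 11: route key 80: none >= 80, wrap to smallest pos 20 -> NE

Answer: NA NC NA NE NE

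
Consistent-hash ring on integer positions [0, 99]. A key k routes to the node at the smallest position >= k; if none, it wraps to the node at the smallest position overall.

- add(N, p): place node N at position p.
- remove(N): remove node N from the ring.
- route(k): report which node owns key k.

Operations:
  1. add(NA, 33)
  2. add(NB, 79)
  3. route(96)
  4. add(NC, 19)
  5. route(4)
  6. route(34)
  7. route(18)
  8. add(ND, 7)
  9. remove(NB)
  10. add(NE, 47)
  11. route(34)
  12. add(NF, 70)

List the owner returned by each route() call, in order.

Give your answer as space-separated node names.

Op 1: add NA@33 -> ring=[33:NA]
Op 2: add NB@79 -> ring=[33:NA,79:NB]
Op 3: route key 96: none >= 96, wrap to smallest pos 33 -> NA
Op 4: add NC@19 -> ring=[19:NC,33:NA,79:NB]
Op 5: route key 4: smallest pos >= 4 is 19 -> NC
Op 6: route key 34: smallest pos >= 34 is 79 -> NB
Op 7: route key 18: smallest pos >= 18 is 19 -> NC
Op 8: add ND@7 -> ring=[7:ND,19:NC,33:NA,79:NB]
Op 9: remove NB -> ring=[7:ND,19:NC,33:NA]
Op 10: add NE@47 -> ring=[7:ND,19:NC,33:NA,47:NE]
Op 11: route key 34: smallest pos >= 34 is 47 -> NE
Op 12: add NF@70 -> ring=[7:ND,19:NC,33:NA,47:NE,70:NF]

Answer: NA NC NB NC NE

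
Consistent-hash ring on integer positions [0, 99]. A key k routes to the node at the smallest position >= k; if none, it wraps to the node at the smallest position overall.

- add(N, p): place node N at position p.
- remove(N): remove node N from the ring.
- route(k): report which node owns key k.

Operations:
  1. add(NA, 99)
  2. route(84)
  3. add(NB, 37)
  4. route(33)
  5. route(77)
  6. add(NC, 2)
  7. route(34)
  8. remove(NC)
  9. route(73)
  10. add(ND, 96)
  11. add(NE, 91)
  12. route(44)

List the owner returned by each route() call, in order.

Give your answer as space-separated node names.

Answer: NA NB NA NB NA NE

Derivation:
Op 1: add NA@99 -> ring=[99:NA]
Op 2: route key 84: smallest pos >= 84 is 99 -> NA
Op 3: add NB@37 -> ring=[37:NB,99:NA]
Op 4: route key 33: smallest pos >= 33 is 37 -> NB
Op 5: route key 77: smallest pos >= 77 is 99 -> NA
Op 6: add NC@2 -> ring=[2:NC,37:NB,99:NA]
Op 7: route key 34: smallest pos >= 34 is 37 -> NB
Op 8: remove NC -> ring=[37:NB,99:NA]
Op 9: route key 73: smallest pos >= 73 is 99 -> NA
Op 10: add ND@96 -> ring=[37:NB,96:ND,99:NA]
Op 11: add NE@91 -> ring=[37:NB,91:NE,96:ND,99:NA]
Op 12: route key 44: smallest pos >= 44 is 91 -> NE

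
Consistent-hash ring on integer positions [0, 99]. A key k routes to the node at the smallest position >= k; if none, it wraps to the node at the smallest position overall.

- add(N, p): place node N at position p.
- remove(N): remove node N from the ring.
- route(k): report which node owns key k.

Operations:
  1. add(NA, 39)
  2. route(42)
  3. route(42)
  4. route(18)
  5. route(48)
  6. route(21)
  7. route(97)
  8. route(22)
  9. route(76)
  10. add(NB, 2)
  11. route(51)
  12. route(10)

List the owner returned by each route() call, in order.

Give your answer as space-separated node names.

Answer: NA NA NA NA NA NA NA NA NB NA

Derivation:
Op 1: add NA@39 -> ring=[39:NA]
Op 2: route key 42: none >= 42, wrap to smallest pos 39 -> NA
Op 3: route key 42: none >= 42, wrap to smallest pos 39 -> NA
Op 4: route key 18: smallest pos >= 18 is 39 -> NA
Op 5: route key 48: none >= 48, wrap to smallest pos 39 -> NA
Op 6: route key 21: smallest pos >= 21 is 39 -> NA
Op 7: route key 97: none >= 97, wrap to smallest pos 39 -> NA
Op 8: route key 22: smallest pos >= 22 is 39 -> NA
Op 9: route key 76: none >= 76, wrap to smallest pos 39 -> NA
Op 10: add NB@2 -> ring=[2:NB,39:NA]
Op 11: route key 51: none >= 51, wrap to smallest pos 2 -> NB
Op 12: route key 10: smallest pos >= 10 is 39 -> NA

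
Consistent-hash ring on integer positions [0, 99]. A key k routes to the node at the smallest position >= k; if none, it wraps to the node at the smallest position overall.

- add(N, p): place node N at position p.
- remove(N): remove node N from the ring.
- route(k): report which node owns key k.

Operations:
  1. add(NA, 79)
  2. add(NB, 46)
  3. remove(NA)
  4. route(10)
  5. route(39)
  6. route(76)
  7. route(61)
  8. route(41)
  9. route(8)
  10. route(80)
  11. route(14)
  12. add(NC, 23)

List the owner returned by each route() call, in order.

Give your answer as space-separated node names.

Op 1: add NA@79 -> ring=[79:NA]
Op 2: add NB@46 -> ring=[46:NB,79:NA]
Op 3: remove NA -> ring=[46:NB]
Op 4: route key 10: smallest pos >= 10 is 46 -> NB
Op 5: route key 39: smallest pos >= 39 is 46 -> NB
Op 6: route key 76: none >= 76, wrap to smallest pos 46 -> NB
Op 7: route key 61: none >= 61, wrap to smallest pos 46 -> NB
Op 8: route key 41: smallest pos >= 41 is 46 -> NB
Op 9: route key 8: smallest pos >= 8 is 46 -> NB
Op 10: route key 80: none >= 80, wrap to smallest pos 46 -> NB
Op 11: route key 14: smallest pos >= 14 is 46 -> NB
Op 12: add NC@23 -> ring=[23:NC,46:NB]

Answer: NB NB NB NB NB NB NB NB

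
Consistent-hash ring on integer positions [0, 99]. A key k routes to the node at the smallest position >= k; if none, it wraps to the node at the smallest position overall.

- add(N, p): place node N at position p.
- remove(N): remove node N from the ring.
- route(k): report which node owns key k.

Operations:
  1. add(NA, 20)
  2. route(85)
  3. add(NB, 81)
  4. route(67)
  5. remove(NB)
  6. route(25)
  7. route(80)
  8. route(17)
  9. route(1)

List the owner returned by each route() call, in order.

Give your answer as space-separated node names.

Answer: NA NB NA NA NA NA

Derivation:
Op 1: add NA@20 -> ring=[20:NA]
Op 2: route key 85: none >= 85, wrap to smallest pos 20 -> NA
Op 3: add NB@81 -> ring=[20:NA,81:NB]
Op 4: route key 67: smallest pos >= 67 is 81 -> NB
Op 5: remove NB -> ring=[20:NA]
Op 6: route key 25: none >= 25, wrap to smallest pos 20 -> NA
Op 7: route key 80: none >= 80, wrap to smallest pos 20 -> NA
Op 8: route key 17: smallest pos >= 17 is 20 -> NA
Op 9: route key 1: smallest pos >= 1 is 20 -> NA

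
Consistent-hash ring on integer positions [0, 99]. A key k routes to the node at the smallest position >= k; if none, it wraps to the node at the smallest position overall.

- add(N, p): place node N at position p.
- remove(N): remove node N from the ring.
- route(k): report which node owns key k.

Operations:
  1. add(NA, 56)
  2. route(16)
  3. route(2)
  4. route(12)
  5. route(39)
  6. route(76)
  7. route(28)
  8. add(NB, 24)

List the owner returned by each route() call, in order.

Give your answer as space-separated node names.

Answer: NA NA NA NA NA NA

Derivation:
Op 1: add NA@56 -> ring=[56:NA]
Op 2: route key 16: smallest pos >= 16 is 56 -> NA
Op 3: route key 2: smallest pos >= 2 is 56 -> NA
Op 4: route key 12: smallest pos >= 12 is 56 -> NA
Op 5: route key 39: smallest pos >= 39 is 56 -> NA
Op 6: route key 76: none >= 76, wrap to smallest pos 56 -> NA
Op 7: route key 28: smallest pos >= 28 is 56 -> NA
Op 8: add NB@24 -> ring=[24:NB,56:NA]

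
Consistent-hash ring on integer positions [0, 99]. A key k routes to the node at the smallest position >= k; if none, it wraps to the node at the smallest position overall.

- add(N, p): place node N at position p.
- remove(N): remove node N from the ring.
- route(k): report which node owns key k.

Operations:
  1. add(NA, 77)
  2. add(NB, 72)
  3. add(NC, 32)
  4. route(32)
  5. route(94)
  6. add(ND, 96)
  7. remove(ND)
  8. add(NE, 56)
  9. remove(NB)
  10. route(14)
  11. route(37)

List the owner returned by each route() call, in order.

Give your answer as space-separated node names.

Answer: NC NC NC NE

Derivation:
Op 1: add NA@77 -> ring=[77:NA]
Op 2: add NB@72 -> ring=[72:NB,77:NA]
Op 3: add NC@32 -> ring=[32:NC,72:NB,77:NA]
Op 4: route key 32: smallest pos >= 32 is 32 -> NC
Op 5: route key 94: none >= 94, wrap to smallest pos 32 -> NC
Op 6: add ND@96 -> ring=[32:NC,72:NB,77:NA,96:ND]
Op 7: remove ND -> ring=[32:NC,72:NB,77:NA]
Op 8: add NE@56 -> ring=[32:NC,56:NE,72:NB,77:NA]
Op 9: remove NB -> ring=[32:NC,56:NE,77:NA]
Op 10: route key 14: smallest pos >= 14 is 32 -> NC
Op 11: route key 37: smallest pos >= 37 is 56 -> NE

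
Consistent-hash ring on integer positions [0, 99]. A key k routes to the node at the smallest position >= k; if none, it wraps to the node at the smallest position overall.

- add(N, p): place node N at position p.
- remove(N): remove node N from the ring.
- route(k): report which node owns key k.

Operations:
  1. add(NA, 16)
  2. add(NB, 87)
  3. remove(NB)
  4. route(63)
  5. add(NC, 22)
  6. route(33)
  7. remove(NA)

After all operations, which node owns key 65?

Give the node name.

Op 1: add NA@16 -> ring=[16:NA]
Op 2: add NB@87 -> ring=[16:NA,87:NB]
Op 3: remove NB -> ring=[16:NA]
Op 4: route key 63: none >= 63, wrap to smallest pos 16 -> NA
Op 5: add NC@22 -> ring=[16:NA,22:NC]
Op 6: route key 33: none >= 33, wrap to smallest pos 16 -> NA
Op 7: remove NA -> ring=[22:NC]
Final route key 65: none >= 65, wrap to smallest pos 22 -> NC

Answer: NC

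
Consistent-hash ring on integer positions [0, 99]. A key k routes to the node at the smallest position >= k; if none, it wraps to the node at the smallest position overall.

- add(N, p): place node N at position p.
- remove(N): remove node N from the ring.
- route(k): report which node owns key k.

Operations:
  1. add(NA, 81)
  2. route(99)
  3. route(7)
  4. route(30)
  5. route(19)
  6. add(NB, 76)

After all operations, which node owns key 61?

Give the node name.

Op 1: add NA@81 -> ring=[81:NA]
Op 2: route key 99: none >= 99, wrap to smallest pos 81 -> NA
Op 3: route key 7: smallest pos >= 7 is 81 -> NA
Op 4: route key 30: smallest pos >= 30 is 81 -> NA
Op 5: route key 19: smallest pos >= 19 is 81 -> NA
Op 6: add NB@76 -> ring=[76:NB,81:NA]
Final route key 61: smallest pos >= 61 is 76 -> NB

Answer: NB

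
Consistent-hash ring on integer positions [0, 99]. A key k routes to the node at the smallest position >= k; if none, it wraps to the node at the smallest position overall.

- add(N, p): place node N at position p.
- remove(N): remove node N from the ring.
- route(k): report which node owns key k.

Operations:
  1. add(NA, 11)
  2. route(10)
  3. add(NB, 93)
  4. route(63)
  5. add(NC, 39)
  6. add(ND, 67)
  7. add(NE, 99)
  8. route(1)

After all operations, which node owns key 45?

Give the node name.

Op 1: add NA@11 -> ring=[11:NA]
Op 2: route key 10: smallest pos >= 10 is 11 -> NA
Op 3: add NB@93 -> ring=[11:NA,93:NB]
Op 4: route key 63: smallest pos >= 63 is 93 -> NB
Op 5: add NC@39 -> ring=[11:NA,39:NC,93:NB]
Op 6: add ND@67 -> ring=[11:NA,39:NC,67:ND,93:NB]
Op 7: add NE@99 -> ring=[11:NA,39:NC,67:ND,93:NB,99:NE]
Op 8: route key 1: smallest pos >= 1 is 11 -> NA
Final route key 45: smallest pos >= 45 is 67 -> ND

Answer: ND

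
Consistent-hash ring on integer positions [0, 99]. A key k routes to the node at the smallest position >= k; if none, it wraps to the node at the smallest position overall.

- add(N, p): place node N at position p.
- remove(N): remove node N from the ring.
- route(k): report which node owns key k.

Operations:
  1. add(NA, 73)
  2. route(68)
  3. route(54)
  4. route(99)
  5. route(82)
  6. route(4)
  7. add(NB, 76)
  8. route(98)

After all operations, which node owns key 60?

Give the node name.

Answer: NA

Derivation:
Op 1: add NA@73 -> ring=[73:NA]
Op 2: route key 68: smallest pos >= 68 is 73 -> NA
Op 3: route key 54: smallest pos >= 54 is 73 -> NA
Op 4: route key 99: none >= 99, wrap to smallest pos 73 -> NA
Op 5: route key 82: none >= 82, wrap to smallest pos 73 -> NA
Op 6: route key 4: smallest pos >= 4 is 73 -> NA
Op 7: add NB@76 -> ring=[73:NA,76:NB]
Op 8: route key 98: none >= 98, wrap to smallest pos 73 -> NA
Final route key 60: smallest pos >= 60 is 73 -> NA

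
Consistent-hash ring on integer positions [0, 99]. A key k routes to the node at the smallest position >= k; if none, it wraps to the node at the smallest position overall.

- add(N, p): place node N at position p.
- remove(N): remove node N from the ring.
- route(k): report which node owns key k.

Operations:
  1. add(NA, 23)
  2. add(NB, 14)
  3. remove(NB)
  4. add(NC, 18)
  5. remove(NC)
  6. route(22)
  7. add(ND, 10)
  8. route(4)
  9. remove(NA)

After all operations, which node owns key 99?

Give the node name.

Op 1: add NA@23 -> ring=[23:NA]
Op 2: add NB@14 -> ring=[14:NB,23:NA]
Op 3: remove NB -> ring=[23:NA]
Op 4: add NC@18 -> ring=[18:NC,23:NA]
Op 5: remove NC -> ring=[23:NA]
Op 6: route key 22: smallest pos >= 22 is 23 -> NA
Op 7: add ND@10 -> ring=[10:ND,23:NA]
Op 8: route key 4: smallest pos >= 4 is 10 -> ND
Op 9: remove NA -> ring=[10:ND]
Final route key 99: none >= 99, wrap to smallest pos 10 -> ND

Answer: ND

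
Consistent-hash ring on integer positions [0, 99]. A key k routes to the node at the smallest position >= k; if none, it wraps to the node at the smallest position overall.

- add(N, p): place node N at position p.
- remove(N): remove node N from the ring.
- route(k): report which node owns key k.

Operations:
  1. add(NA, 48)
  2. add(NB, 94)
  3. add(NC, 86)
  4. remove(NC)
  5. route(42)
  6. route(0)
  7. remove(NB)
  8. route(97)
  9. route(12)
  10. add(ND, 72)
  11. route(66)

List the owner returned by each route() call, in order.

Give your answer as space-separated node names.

Op 1: add NA@48 -> ring=[48:NA]
Op 2: add NB@94 -> ring=[48:NA,94:NB]
Op 3: add NC@86 -> ring=[48:NA,86:NC,94:NB]
Op 4: remove NC -> ring=[48:NA,94:NB]
Op 5: route key 42: smallest pos >= 42 is 48 -> NA
Op 6: route key 0: smallest pos >= 0 is 48 -> NA
Op 7: remove NB -> ring=[48:NA]
Op 8: route key 97: none >= 97, wrap to smallest pos 48 -> NA
Op 9: route key 12: smallest pos >= 12 is 48 -> NA
Op 10: add ND@72 -> ring=[48:NA,72:ND]
Op 11: route key 66: smallest pos >= 66 is 72 -> ND

Answer: NA NA NA NA ND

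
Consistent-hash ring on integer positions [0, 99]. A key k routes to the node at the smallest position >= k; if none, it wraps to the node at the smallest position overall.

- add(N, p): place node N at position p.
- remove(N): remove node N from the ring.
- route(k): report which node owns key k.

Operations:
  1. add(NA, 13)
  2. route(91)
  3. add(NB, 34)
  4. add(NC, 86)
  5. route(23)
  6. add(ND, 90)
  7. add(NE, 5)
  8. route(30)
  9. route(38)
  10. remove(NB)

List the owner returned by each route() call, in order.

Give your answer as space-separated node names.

Op 1: add NA@13 -> ring=[13:NA]
Op 2: route key 91: none >= 91, wrap to smallest pos 13 -> NA
Op 3: add NB@34 -> ring=[13:NA,34:NB]
Op 4: add NC@86 -> ring=[13:NA,34:NB,86:NC]
Op 5: route key 23: smallest pos >= 23 is 34 -> NB
Op 6: add ND@90 -> ring=[13:NA,34:NB,86:NC,90:ND]
Op 7: add NE@5 -> ring=[5:NE,13:NA,34:NB,86:NC,90:ND]
Op 8: route key 30: smallest pos >= 30 is 34 -> NB
Op 9: route key 38: smallest pos >= 38 is 86 -> NC
Op 10: remove NB -> ring=[5:NE,13:NA,86:NC,90:ND]

Answer: NA NB NB NC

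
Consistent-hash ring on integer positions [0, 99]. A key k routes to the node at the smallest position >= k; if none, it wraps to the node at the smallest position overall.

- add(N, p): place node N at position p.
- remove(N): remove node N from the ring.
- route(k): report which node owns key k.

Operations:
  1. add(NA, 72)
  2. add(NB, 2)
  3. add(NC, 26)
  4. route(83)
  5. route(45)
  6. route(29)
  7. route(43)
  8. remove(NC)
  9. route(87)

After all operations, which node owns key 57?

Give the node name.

Op 1: add NA@72 -> ring=[72:NA]
Op 2: add NB@2 -> ring=[2:NB,72:NA]
Op 3: add NC@26 -> ring=[2:NB,26:NC,72:NA]
Op 4: route key 83: none >= 83, wrap to smallest pos 2 -> NB
Op 5: route key 45: smallest pos >= 45 is 72 -> NA
Op 6: route key 29: smallest pos >= 29 is 72 -> NA
Op 7: route key 43: smallest pos >= 43 is 72 -> NA
Op 8: remove NC -> ring=[2:NB,72:NA]
Op 9: route key 87: none >= 87, wrap to smallest pos 2 -> NB
Final route key 57: smallest pos >= 57 is 72 -> NA

Answer: NA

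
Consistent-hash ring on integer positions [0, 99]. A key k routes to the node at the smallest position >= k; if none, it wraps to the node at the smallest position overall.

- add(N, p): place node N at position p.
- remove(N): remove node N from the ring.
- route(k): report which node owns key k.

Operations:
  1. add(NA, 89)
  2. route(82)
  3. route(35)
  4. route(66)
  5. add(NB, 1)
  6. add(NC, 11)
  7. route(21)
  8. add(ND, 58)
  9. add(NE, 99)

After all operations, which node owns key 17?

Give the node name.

Answer: ND

Derivation:
Op 1: add NA@89 -> ring=[89:NA]
Op 2: route key 82: smallest pos >= 82 is 89 -> NA
Op 3: route key 35: smallest pos >= 35 is 89 -> NA
Op 4: route key 66: smallest pos >= 66 is 89 -> NA
Op 5: add NB@1 -> ring=[1:NB,89:NA]
Op 6: add NC@11 -> ring=[1:NB,11:NC,89:NA]
Op 7: route key 21: smallest pos >= 21 is 89 -> NA
Op 8: add ND@58 -> ring=[1:NB,11:NC,58:ND,89:NA]
Op 9: add NE@99 -> ring=[1:NB,11:NC,58:ND,89:NA,99:NE]
Final route key 17: smallest pos >= 17 is 58 -> ND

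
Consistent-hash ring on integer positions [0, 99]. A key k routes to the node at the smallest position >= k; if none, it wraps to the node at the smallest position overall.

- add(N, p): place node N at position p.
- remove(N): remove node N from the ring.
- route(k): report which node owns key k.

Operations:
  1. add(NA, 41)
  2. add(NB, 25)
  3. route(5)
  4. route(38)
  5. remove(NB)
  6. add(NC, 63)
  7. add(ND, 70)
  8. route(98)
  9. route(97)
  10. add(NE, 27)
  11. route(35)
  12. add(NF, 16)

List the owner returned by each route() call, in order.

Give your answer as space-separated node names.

Op 1: add NA@41 -> ring=[41:NA]
Op 2: add NB@25 -> ring=[25:NB,41:NA]
Op 3: route key 5: smallest pos >= 5 is 25 -> NB
Op 4: route key 38: smallest pos >= 38 is 41 -> NA
Op 5: remove NB -> ring=[41:NA]
Op 6: add NC@63 -> ring=[41:NA,63:NC]
Op 7: add ND@70 -> ring=[41:NA,63:NC,70:ND]
Op 8: route key 98: none >= 98, wrap to smallest pos 41 -> NA
Op 9: route key 97: none >= 97, wrap to smallest pos 41 -> NA
Op 10: add NE@27 -> ring=[27:NE,41:NA,63:NC,70:ND]
Op 11: route key 35: smallest pos >= 35 is 41 -> NA
Op 12: add NF@16 -> ring=[16:NF,27:NE,41:NA,63:NC,70:ND]

Answer: NB NA NA NA NA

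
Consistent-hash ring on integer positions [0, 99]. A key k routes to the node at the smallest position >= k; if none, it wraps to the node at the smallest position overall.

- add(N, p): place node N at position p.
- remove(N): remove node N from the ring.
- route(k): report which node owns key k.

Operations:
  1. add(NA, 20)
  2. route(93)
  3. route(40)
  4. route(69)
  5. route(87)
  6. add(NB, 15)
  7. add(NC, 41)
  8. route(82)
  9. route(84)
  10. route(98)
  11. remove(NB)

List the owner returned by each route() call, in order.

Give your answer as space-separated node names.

Op 1: add NA@20 -> ring=[20:NA]
Op 2: route key 93: none >= 93, wrap to smallest pos 20 -> NA
Op 3: route key 40: none >= 40, wrap to smallest pos 20 -> NA
Op 4: route key 69: none >= 69, wrap to smallest pos 20 -> NA
Op 5: route key 87: none >= 87, wrap to smallest pos 20 -> NA
Op 6: add NB@15 -> ring=[15:NB,20:NA]
Op 7: add NC@41 -> ring=[15:NB,20:NA,41:NC]
Op 8: route key 82: none >= 82, wrap to smallest pos 15 -> NB
Op 9: route key 84: none >= 84, wrap to smallest pos 15 -> NB
Op 10: route key 98: none >= 98, wrap to smallest pos 15 -> NB
Op 11: remove NB -> ring=[20:NA,41:NC]

Answer: NA NA NA NA NB NB NB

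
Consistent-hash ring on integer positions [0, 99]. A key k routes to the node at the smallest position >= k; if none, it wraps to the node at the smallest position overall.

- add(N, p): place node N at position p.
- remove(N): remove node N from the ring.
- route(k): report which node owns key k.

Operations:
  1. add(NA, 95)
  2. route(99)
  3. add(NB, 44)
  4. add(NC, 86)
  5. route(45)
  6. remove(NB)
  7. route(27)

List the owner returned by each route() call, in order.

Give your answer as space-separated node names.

Answer: NA NC NC

Derivation:
Op 1: add NA@95 -> ring=[95:NA]
Op 2: route key 99: none >= 99, wrap to smallest pos 95 -> NA
Op 3: add NB@44 -> ring=[44:NB,95:NA]
Op 4: add NC@86 -> ring=[44:NB,86:NC,95:NA]
Op 5: route key 45: smallest pos >= 45 is 86 -> NC
Op 6: remove NB -> ring=[86:NC,95:NA]
Op 7: route key 27: smallest pos >= 27 is 86 -> NC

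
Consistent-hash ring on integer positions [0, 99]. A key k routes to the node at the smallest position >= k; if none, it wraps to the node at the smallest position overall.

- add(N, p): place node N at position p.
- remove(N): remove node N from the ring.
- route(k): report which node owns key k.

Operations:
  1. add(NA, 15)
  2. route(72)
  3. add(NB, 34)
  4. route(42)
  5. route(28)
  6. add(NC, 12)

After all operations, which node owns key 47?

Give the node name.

Answer: NC

Derivation:
Op 1: add NA@15 -> ring=[15:NA]
Op 2: route key 72: none >= 72, wrap to smallest pos 15 -> NA
Op 3: add NB@34 -> ring=[15:NA,34:NB]
Op 4: route key 42: none >= 42, wrap to smallest pos 15 -> NA
Op 5: route key 28: smallest pos >= 28 is 34 -> NB
Op 6: add NC@12 -> ring=[12:NC,15:NA,34:NB]
Final route key 47: none >= 47, wrap to smallest pos 12 -> NC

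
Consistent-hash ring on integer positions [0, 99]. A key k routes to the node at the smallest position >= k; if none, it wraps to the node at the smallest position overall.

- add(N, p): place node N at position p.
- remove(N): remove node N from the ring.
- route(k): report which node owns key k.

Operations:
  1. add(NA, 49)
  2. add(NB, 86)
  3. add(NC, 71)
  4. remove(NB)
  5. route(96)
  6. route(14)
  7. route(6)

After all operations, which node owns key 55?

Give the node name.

Op 1: add NA@49 -> ring=[49:NA]
Op 2: add NB@86 -> ring=[49:NA,86:NB]
Op 3: add NC@71 -> ring=[49:NA,71:NC,86:NB]
Op 4: remove NB -> ring=[49:NA,71:NC]
Op 5: route key 96: none >= 96, wrap to smallest pos 49 -> NA
Op 6: route key 14: smallest pos >= 14 is 49 -> NA
Op 7: route key 6: smallest pos >= 6 is 49 -> NA
Final route key 55: smallest pos >= 55 is 71 -> NC

Answer: NC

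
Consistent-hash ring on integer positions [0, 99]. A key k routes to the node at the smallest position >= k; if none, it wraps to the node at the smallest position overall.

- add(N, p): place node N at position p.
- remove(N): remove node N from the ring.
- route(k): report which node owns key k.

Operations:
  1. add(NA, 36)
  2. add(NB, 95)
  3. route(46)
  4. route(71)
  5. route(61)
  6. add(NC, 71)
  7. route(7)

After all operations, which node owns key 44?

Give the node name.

Answer: NC

Derivation:
Op 1: add NA@36 -> ring=[36:NA]
Op 2: add NB@95 -> ring=[36:NA,95:NB]
Op 3: route key 46: smallest pos >= 46 is 95 -> NB
Op 4: route key 71: smallest pos >= 71 is 95 -> NB
Op 5: route key 61: smallest pos >= 61 is 95 -> NB
Op 6: add NC@71 -> ring=[36:NA,71:NC,95:NB]
Op 7: route key 7: smallest pos >= 7 is 36 -> NA
Final route key 44: smallest pos >= 44 is 71 -> NC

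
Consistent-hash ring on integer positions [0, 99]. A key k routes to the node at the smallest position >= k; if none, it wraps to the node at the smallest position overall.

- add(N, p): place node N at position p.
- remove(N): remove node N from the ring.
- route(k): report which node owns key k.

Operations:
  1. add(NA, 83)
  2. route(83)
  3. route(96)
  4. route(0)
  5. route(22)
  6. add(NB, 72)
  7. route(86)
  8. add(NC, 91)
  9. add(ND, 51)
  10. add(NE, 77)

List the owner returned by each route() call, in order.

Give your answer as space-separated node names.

Answer: NA NA NA NA NB

Derivation:
Op 1: add NA@83 -> ring=[83:NA]
Op 2: route key 83: smallest pos >= 83 is 83 -> NA
Op 3: route key 96: none >= 96, wrap to smallest pos 83 -> NA
Op 4: route key 0: smallest pos >= 0 is 83 -> NA
Op 5: route key 22: smallest pos >= 22 is 83 -> NA
Op 6: add NB@72 -> ring=[72:NB,83:NA]
Op 7: route key 86: none >= 86, wrap to smallest pos 72 -> NB
Op 8: add NC@91 -> ring=[72:NB,83:NA,91:NC]
Op 9: add ND@51 -> ring=[51:ND,72:NB,83:NA,91:NC]
Op 10: add NE@77 -> ring=[51:ND,72:NB,77:NE,83:NA,91:NC]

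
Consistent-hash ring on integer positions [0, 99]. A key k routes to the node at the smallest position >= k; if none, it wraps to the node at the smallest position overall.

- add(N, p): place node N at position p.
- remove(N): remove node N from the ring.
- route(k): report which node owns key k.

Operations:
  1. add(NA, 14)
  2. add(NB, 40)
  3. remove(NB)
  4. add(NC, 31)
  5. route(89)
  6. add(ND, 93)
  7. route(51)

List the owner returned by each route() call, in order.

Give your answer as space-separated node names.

Op 1: add NA@14 -> ring=[14:NA]
Op 2: add NB@40 -> ring=[14:NA,40:NB]
Op 3: remove NB -> ring=[14:NA]
Op 4: add NC@31 -> ring=[14:NA,31:NC]
Op 5: route key 89: none >= 89, wrap to smallest pos 14 -> NA
Op 6: add ND@93 -> ring=[14:NA,31:NC,93:ND]
Op 7: route key 51: smallest pos >= 51 is 93 -> ND

Answer: NA ND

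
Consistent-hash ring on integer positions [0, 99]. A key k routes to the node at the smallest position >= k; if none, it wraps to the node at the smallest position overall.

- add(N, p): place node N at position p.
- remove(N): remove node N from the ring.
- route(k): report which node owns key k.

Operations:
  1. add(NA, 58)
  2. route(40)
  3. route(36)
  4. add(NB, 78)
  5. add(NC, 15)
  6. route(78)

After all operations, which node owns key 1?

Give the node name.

Answer: NC

Derivation:
Op 1: add NA@58 -> ring=[58:NA]
Op 2: route key 40: smallest pos >= 40 is 58 -> NA
Op 3: route key 36: smallest pos >= 36 is 58 -> NA
Op 4: add NB@78 -> ring=[58:NA,78:NB]
Op 5: add NC@15 -> ring=[15:NC,58:NA,78:NB]
Op 6: route key 78: smallest pos >= 78 is 78 -> NB
Final route key 1: smallest pos >= 1 is 15 -> NC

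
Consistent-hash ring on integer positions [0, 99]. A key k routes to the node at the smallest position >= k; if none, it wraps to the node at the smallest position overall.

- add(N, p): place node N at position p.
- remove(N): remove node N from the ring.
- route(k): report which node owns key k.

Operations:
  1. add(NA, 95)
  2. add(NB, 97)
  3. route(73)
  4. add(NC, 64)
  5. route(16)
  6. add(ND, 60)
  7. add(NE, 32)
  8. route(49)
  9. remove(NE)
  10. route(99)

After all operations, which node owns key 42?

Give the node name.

Answer: ND

Derivation:
Op 1: add NA@95 -> ring=[95:NA]
Op 2: add NB@97 -> ring=[95:NA,97:NB]
Op 3: route key 73: smallest pos >= 73 is 95 -> NA
Op 4: add NC@64 -> ring=[64:NC,95:NA,97:NB]
Op 5: route key 16: smallest pos >= 16 is 64 -> NC
Op 6: add ND@60 -> ring=[60:ND,64:NC,95:NA,97:NB]
Op 7: add NE@32 -> ring=[32:NE,60:ND,64:NC,95:NA,97:NB]
Op 8: route key 49: smallest pos >= 49 is 60 -> ND
Op 9: remove NE -> ring=[60:ND,64:NC,95:NA,97:NB]
Op 10: route key 99: none >= 99, wrap to smallest pos 60 -> ND
Final route key 42: smallest pos >= 42 is 60 -> ND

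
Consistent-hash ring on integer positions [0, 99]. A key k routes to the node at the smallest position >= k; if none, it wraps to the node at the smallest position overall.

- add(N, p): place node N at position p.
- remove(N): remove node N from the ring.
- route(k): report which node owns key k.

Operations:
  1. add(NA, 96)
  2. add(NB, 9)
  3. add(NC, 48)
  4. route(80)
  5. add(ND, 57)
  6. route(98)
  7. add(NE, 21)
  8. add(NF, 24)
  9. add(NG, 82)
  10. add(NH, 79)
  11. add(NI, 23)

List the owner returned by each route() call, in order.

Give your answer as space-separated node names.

Answer: NA NB

Derivation:
Op 1: add NA@96 -> ring=[96:NA]
Op 2: add NB@9 -> ring=[9:NB,96:NA]
Op 3: add NC@48 -> ring=[9:NB,48:NC,96:NA]
Op 4: route key 80: smallest pos >= 80 is 96 -> NA
Op 5: add ND@57 -> ring=[9:NB,48:NC,57:ND,96:NA]
Op 6: route key 98: none >= 98, wrap to smallest pos 9 -> NB
Op 7: add NE@21 -> ring=[9:NB,21:NE,48:NC,57:ND,96:NA]
Op 8: add NF@24 -> ring=[9:NB,21:NE,24:NF,48:NC,57:ND,96:NA]
Op 9: add NG@82 -> ring=[9:NB,21:NE,24:NF,48:NC,57:ND,82:NG,96:NA]
Op 10: add NH@79 -> ring=[9:NB,21:NE,24:NF,48:NC,57:ND,79:NH,82:NG,96:NA]
Op 11: add NI@23 -> ring=[9:NB,21:NE,23:NI,24:NF,48:NC,57:ND,79:NH,82:NG,96:NA]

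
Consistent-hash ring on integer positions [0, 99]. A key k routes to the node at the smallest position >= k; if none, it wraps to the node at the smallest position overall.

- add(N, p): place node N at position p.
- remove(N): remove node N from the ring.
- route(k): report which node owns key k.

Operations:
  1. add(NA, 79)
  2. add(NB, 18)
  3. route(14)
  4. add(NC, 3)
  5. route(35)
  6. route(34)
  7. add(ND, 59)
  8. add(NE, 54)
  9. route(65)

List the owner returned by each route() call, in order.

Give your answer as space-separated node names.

Answer: NB NA NA NA

Derivation:
Op 1: add NA@79 -> ring=[79:NA]
Op 2: add NB@18 -> ring=[18:NB,79:NA]
Op 3: route key 14: smallest pos >= 14 is 18 -> NB
Op 4: add NC@3 -> ring=[3:NC,18:NB,79:NA]
Op 5: route key 35: smallest pos >= 35 is 79 -> NA
Op 6: route key 34: smallest pos >= 34 is 79 -> NA
Op 7: add ND@59 -> ring=[3:NC,18:NB,59:ND,79:NA]
Op 8: add NE@54 -> ring=[3:NC,18:NB,54:NE,59:ND,79:NA]
Op 9: route key 65: smallest pos >= 65 is 79 -> NA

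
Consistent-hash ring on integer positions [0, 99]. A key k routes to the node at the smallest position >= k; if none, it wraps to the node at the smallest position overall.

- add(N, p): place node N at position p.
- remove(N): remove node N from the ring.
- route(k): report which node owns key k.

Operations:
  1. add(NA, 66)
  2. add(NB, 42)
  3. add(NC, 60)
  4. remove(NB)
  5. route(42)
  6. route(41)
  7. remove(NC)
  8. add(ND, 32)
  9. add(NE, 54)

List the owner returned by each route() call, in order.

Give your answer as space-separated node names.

Answer: NC NC

Derivation:
Op 1: add NA@66 -> ring=[66:NA]
Op 2: add NB@42 -> ring=[42:NB,66:NA]
Op 3: add NC@60 -> ring=[42:NB,60:NC,66:NA]
Op 4: remove NB -> ring=[60:NC,66:NA]
Op 5: route key 42: smallest pos >= 42 is 60 -> NC
Op 6: route key 41: smallest pos >= 41 is 60 -> NC
Op 7: remove NC -> ring=[66:NA]
Op 8: add ND@32 -> ring=[32:ND,66:NA]
Op 9: add NE@54 -> ring=[32:ND,54:NE,66:NA]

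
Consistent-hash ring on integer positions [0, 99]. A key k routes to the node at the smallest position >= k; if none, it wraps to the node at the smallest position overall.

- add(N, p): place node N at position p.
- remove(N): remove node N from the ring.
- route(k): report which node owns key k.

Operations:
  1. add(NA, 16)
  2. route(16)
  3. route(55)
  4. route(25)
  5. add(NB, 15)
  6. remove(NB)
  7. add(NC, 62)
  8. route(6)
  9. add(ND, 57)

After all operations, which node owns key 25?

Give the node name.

Op 1: add NA@16 -> ring=[16:NA]
Op 2: route key 16: smallest pos >= 16 is 16 -> NA
Op 3: route key 55: none >= 55, wrap to smallest pos 16 -> NA
Op 4: route key 25: none >= 25, wrap to smallest pos 16 -> NA
Op 5: add NB@15 -> ring=[15:NB,16:NA]
Op 6: remove NB -> ring=[16:NA]
Op 7: add NC@62 -> ring=[16:NA,62:NC]
Op 8: route key 6: smallest pos >= 6 is 16 -> NA
Op 9: add ND@57 -> ring=[16:NA,57:ND,62:NC]
Final route key 25: smallest pos >= 25 is 57 -> ND

Answer: ND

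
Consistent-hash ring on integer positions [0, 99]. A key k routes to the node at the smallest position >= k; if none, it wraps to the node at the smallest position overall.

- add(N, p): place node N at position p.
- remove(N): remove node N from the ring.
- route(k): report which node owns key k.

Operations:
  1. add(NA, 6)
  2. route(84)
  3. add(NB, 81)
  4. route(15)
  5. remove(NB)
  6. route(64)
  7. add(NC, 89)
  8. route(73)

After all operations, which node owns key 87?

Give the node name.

Answer: NC

Derivation:
Op 1: add NA@6 -> ring=[6:NA]
Op 2: route key 84: none >= 84, wrap to smallest pos 6 -> NA
Op 3: add NB@81 -> ring=[6:NA,81:NB]
Op 4: route key 15: smallest pos >= 15 is 81 -> NB
Op 5: remove NB -> ring=[6:NA]
Op 6: route key 64: none >= 64, wrap to smallest pos 6 -> NA
Op 7: add NC@89 -> ring=[6:NA,89:NC]
Op 8: route key 73: smallest pos >= 73 is 89 -> NC
Final route key 87: smallest pos >= 87 is 89 -> NC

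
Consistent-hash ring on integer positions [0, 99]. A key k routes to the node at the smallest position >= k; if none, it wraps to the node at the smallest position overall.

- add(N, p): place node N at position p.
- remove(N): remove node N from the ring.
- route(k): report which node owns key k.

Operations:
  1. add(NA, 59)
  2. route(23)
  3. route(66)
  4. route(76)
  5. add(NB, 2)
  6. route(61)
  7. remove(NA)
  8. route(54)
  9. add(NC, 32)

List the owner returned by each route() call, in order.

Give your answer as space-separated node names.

Op 1: add NA@59 -> ring=[59:NA]
Op 2: route key 23: smallest pos >= 23 is 59 -> NA
Op 3: route key 66: none >= 66, wrap to smallest pos 59 -> NA
Op 4: route key 76: none >= 76, wrap to smallest pos 59 -> NA
Op 5: add NB@2 -> ring=[2:NB,59:NA]
Op 6: route key 61: none >= 61, wrap to smallest pos 2 -> NB
Op 7: remove NA -> ring=[2:NB]
Op 8: route key 54: none >= 54, wrap to smallest pos 2 -> NB
Op 9: add NC@32 -> ring=[2:NB,32:NC]

Answer: NA NA NA NB NB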